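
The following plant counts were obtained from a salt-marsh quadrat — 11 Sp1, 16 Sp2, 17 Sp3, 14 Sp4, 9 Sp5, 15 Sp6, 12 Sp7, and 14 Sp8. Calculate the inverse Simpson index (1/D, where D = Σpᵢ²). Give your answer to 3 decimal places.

7.735

Total N = 11+16+17+14+9+15+12+14 = 108, so the proportions are 0.1018519, 0.1481481, 0.1574074, 0.1296296, 0.0833333, 0.1388889, 0.1111111, 0.1296296 (working shown to 7 dp, full precision carried).
D = 0.1018519² + 0.1481481² + 0.1574074² + 0.1296296² + 0.0833333² + 0.1388889² + 0.1111111² + 0.1296296² = 0.0103738 + 0.0219479 + 0.0247771 + 0.0168038 + 0.0069444 + 0.0192901 + 0.0123457 + 0.0168038 = 0.1292867.
So 1/D = 7.73475, i.e. 7.735 to 3 decimal places.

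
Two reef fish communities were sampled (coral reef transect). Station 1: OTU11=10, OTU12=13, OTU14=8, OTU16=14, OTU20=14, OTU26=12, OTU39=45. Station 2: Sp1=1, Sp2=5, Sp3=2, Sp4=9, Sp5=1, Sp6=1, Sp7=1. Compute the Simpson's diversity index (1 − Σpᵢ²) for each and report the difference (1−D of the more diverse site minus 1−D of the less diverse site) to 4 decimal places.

Station 1: N=116, proportions 0.086207, 0.112069, 0.068966, 0.12069, 0.12069, 0.103448, 0.387931, giving 1−D = 0.784929 (working shown to 6 dp, full precision carried).
Station 2: N=20, proportions 0.05, 0.25, 0.1, 0.45, 0.05, 0.05, 0.05, giving 1−D = 0.715000.
Difference = |0.784929 − 0.715000| = 0.069929, i.e. 0.0699 to 4 decimal places.

0.0699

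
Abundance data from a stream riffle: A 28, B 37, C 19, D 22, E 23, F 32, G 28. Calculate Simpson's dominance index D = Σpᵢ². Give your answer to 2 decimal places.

Total N = 28+37+19+22+23+32+28 = 189, so the proportions are 0.1481, 0.1958, 0.1005, 0.1164, 0.1217, 0.1693, 0.1481 (working shown to 4 dp, full precision carried).
D = 0.1481² + 0.1958² + 0.1005² + 0.1164² + 0.1217² + 0.1693² + 0.1481² = 0.0219 + 0.0383 + 0.0101 + 0.0135 + 0.0148 + 0.0287 + 0.0219 = 0.1494.
To 2 decimal places, D = 0.15.

0.15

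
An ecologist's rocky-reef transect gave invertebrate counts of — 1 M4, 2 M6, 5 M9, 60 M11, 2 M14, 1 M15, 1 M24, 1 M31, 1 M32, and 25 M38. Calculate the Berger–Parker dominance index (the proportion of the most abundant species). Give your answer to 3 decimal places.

0.606

Total N = 1+2+5+60+2+1+1+1+1+25 = 99, so the proportions are 0.0101, 0.0202, 0.05051, 0.60606, 0.0202, 0.0101, 0.0101, 0.0101, 0.0101, 0.25253 (working shown to 5 dp, full precision carried).
The largest proportion is 0.60606, i.e. d = 0.606 to 3 decimal places.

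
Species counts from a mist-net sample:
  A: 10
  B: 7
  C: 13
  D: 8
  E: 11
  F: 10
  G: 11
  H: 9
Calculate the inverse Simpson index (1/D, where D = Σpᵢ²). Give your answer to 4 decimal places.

7.7528

Total N = 10+7+13+8+11+10+11+9 = 79, so the proportions are 0.12658228, 0.08860759, 0.16455696, 0.10126582, 0.13924051, 0.12658228, 0.13924051, 0.11392405 (working shown to 8 dp, full precision carried).
D = 0.12658228² + 0.08860759² + 0.16455696² + 0.10126582² + 0.13924051² + 0.12658228² + 0.13924051² + 0.11392405² = 0.01602307 + 0.00785131 + 0.02707899 + 0.01025477 + 0.01938792 + 0.01602307 + 0.01938792 + 0.01297869 = 0.12898574.
So 1/D = 7.752795, i.e. 7.7528 to 4 decimal places.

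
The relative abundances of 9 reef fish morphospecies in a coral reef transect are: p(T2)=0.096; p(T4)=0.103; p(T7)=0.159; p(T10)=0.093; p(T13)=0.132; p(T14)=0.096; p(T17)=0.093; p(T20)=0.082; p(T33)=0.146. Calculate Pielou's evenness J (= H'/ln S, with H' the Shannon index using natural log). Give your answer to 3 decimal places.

H' = −Σ pᵢ ln pᵢ = −((-0.22497) + (-0.23412) + (-0.29238) + (-0.22089) + (-0.26729) + (-0.22497) + (-0.22089) + (-0.20508) + (-0.28093)) = 2.17152 (working shown to 5 dp, full precision carried).
With S = 9 species, ln S = 2.19722, so J = 2.17152/2.19722 = 0.98830, i.e. 0.988 to 3 decimal places.

0.988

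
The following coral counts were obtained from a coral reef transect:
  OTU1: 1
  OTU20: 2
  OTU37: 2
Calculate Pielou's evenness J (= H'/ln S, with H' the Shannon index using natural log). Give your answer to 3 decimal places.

Total N = 1+2+2 = 5, so the proportions are 0.2, 0.4, 0.4 (working shown to 5 dp, full precision carried).
H' = −Σ pᵢ ln pᵢ = −((-0.32189) + (-0.36652) + (-0.36652)) = 1.05492.
With S = 3 species, ln S = 1.09861, so J = 1.05492/1.09861 = 0.96023, i.e. 0.960 to 3 decimal places.

0.960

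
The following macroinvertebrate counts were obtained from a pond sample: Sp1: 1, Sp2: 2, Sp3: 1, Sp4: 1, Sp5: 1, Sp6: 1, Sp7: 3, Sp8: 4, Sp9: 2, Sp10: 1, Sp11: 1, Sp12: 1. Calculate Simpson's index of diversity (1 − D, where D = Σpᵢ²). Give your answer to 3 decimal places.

Total N = 1+2+1+1+1+1+3+4+2+1+1+1 = 19, so the proportions are 0.05263, 0.10526, 0.05263, 0.05263, 0.05263, 0.05263, 0.15789, 0.21053, 0.10526, 0.05263, 0.05263, 0.05263 (working shown to 5 dp, full precision carried).
D = 0.05263² + 0.10526² + 0.05263² + 0.05263² + 0.05263² + 0.05263² + 0.15789² + 0.21053² + 0.10526² + 0.05263² + 0.05263² + 0.05263² = 0.00277 + 0.01108 + 0.00277 + 0.00277 + 0.00277 + 0.00277 + 0.02493 + 0.04432 + 0.01108 + 0.00277 + 0.00277 + 0.00277 = 0.11357.
So 1 − D = 0.88643, i.e. 0.886 to 3 decimal places.

0.886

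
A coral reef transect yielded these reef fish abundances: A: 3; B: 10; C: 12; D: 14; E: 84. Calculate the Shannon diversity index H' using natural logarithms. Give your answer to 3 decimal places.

Total N = 3+10+12+14+84 = 123, so the proportions are 0.02439, 0.0813, 0.09756, 0.11382, 0.68293 (working shown to 5 dp, full precision carried).
Each pᵢ ln pᵢ term: 0.02439×(-3.71357)=-0.09057, 0.0813×(-2.50960)=-0.20403, 0.09756×(-2.32728)=-0.22705, 0.11382×(-2.17313)=-0.24735, 0.68293×(-0.38137)=-0.26045.
Sum = -1.02945, so H' = 1.029.

1.029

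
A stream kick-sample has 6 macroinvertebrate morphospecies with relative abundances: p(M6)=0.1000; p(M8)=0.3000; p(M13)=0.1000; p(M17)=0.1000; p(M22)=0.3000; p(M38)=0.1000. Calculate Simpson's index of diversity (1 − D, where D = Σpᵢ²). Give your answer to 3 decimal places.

D = 0.1² + 0.3² + 0.1² + 0.1² + 0.3² + 0.1² = 0.01000 + 0.09000 + 0.01000 + 0.01000 + 0.09000 + 0.01000 = 0.22000 (working shown to 5 dp, full precision carried).
So 1 − D = 0.78000, i.e. 0.780 to 3 decimal places.

0.780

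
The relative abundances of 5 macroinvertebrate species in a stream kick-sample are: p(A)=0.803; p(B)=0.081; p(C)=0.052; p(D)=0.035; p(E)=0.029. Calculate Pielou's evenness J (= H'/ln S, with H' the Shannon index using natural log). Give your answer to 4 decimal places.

H' = −Σ pᵢ ln pᵢ = −((-0.176179) + (-0.203578) + (-0.153739) + (-0.117334) + (-0.102673)) = 0.753503 (working shown to 6 dp, full precision carried).
With S = 5 species, ln S = 1.609438, so J = 0.753503/1.609438 = 0.468178, i.e. 0.4682 to 4 decimal places.

0.4682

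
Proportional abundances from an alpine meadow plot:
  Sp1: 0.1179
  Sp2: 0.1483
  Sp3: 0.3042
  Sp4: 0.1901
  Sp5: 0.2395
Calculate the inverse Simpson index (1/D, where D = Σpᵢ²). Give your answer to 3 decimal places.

4.506

D = 0.1179² + 0.1483² + 0.3042² + 0.1901² + 0.2395² = 0.0139004 + 0.0219929 + 0.0925376 + 0.0361380 + 0.0573602 = 0.2219292 (working shown to 7 dp, full precision carried).
So 1/D = 4.50594, i.e. 4.506 to 3 decimal places.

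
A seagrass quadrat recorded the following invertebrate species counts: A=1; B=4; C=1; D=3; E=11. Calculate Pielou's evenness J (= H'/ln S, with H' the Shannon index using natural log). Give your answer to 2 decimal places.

Total N = 1+4+1+3+11 = 20, so the proportions are 0.05, 0.2, 0.05, 0.15, 0.55 (working shown to 4 dp, full precision carried).
H' = −Σ pᵢ ln pᵢ = −((-0.1498) + (-0.3219) + (-0.1498) + (-0.2846) + (-0.3288)) = 1.2348.
With S = 5 species, ln S = 1.6094, so J = 1.2348/1.6094 = 0.7672, i.e. 0.77 to 2 decimal places.

0.77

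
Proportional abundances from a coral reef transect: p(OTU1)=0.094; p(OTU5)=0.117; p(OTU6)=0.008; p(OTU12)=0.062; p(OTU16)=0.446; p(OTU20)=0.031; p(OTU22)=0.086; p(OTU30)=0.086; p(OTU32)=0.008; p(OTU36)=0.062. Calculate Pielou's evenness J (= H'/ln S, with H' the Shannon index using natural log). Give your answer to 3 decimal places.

H' = −Σ pᵢ ln pᵢ = −((-0.22226) + (-0.25103) + (-0.03863) + (-0.17240) + (-0.36012) + (-0.10769) + (-0.21099) + (-0.21099) + (-0.03863) + (-0.17240)) = 1.78513 (working shown to 5 dp, full precision carried).
With S = 10 species, ln S = 2.30259, so J = 1.78513/2.30259 = 0.77527, i.e. 0.775 to 3 decimal places.

0.775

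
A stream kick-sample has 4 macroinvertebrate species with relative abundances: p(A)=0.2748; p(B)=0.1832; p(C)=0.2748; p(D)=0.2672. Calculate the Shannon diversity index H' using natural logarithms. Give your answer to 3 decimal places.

Each pᵢ ln pᵢ term (working shown to 5 dp, full precision carried): 0.2748×(-1.29171)=-0.35496, 0.1832×(-1.69718)=-0.31092, 0.2748×(-1.29171)=-0.35496, 0.2672×(-1.31976)=-0.35264.
Sum = -1.37349, so H' = 1.373.

1.373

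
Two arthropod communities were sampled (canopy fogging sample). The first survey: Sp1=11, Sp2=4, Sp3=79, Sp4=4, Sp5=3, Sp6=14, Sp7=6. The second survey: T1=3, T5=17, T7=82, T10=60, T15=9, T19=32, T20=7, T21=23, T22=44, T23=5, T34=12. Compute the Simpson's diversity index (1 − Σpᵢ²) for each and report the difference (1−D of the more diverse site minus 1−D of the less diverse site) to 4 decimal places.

0.2865

The first survey: N=121, proportions 0.090909, 0.033058, 0.652893, 0.033058, 0.024793, 0.115702, 0.049587, giving 1−D = 0.546821 (working shown to 6 dp, full precision carried).
The second survey: N=294, proportions 0.010204, 0.057823, 0.278912, 0.204082, 0.030612, 0.108844, 0.02381, 0.078231, 0.14966, 0.017007, 0.040816, giving 1−D = 0.833287.
Difference = |0.546821 − 0.833287| = 0.286466, i.e. 0.2865 to 4 decimal places.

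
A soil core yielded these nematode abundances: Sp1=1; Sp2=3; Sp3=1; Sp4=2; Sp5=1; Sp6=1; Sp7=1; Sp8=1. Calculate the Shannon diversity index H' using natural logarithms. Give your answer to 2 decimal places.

1.97

Total N = 1+3+1+2+1+1+1+1 = 11, so the proportions are 0.0909, 0.2727, 0.0909, 0.1818, 0.0909, 0.0909, 0.0909, 0.0909 (working shown to 4 dp, full precision carried).
Each pᵢ ln pᵢ term: 0.0909×(-2.3979)=-0.2180, 0.2727×(-1.2993)=-0.3543, 0.0909×(-2.3979)=-0.2180, 0.1818×(-1.7047)=-0.3100, 0.0909×(-2.3979)=-0.2180, 0.0909×(-2.3979)=-0.2180, 0.0909×(-2.3979)=-0.2180, 0.0909×(-2.3979)=-0.2180.
Sum = -1.9722, so H' = 1.97.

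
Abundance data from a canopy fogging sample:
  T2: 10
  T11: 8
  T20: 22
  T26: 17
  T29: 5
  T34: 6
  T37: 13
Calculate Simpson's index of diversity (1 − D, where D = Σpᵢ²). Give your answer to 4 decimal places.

Total N = 10+8+22+17+5+6+13 = 81, so the proportions are 0.123457, 0.098765, 0.271605, 0.209877, 0.061728, 0.074074, 0.160494 (working shown to 6 dp, full precision carried).
D = 0.123457² + 0.098765² + 0.271605² + 0.209877² + 0.061728² + 0.074074² + 0.160494² = 0.015242 + 0.009755 + 0.073769 + 0.044048 + 0.003810 + 0.005487 + 0.025758 = 0.177869.
So 1 − D = 0.822131, i.e. 0.8221 to 4 decimal places.

0.8221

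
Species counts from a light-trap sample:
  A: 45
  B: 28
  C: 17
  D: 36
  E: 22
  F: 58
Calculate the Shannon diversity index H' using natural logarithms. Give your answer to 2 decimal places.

Total N = 45+28+17+36+22+58 = 206, so the proportions are 0.2184, 0.1359, 0.0825, 0.1748, 0.1068, 0.2816 (working shown to 4 dp, full precision carried).
Each pᵢ ln pᵢ term: 0.2184×(-1.5212)=-0.3323, 0.1359×(-1.9957)=-0.2713, 0.0825×(-2.4947)=-0.2059, 0.1748×(-1.7444)=-0.3048, 0.1068×(-2.2368)=-0.2389, 0.2816×(-1.2674)=-0.3569.
Sum = -1.7100, so H' = 1.71.

1.71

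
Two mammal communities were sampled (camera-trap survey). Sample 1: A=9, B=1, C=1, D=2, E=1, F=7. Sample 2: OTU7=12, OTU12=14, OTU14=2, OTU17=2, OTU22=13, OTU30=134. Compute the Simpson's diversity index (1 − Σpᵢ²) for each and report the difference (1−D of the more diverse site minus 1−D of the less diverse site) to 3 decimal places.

Sample 1: N=21, proportions 0.42857, 0.04762, 0.04762, 0.09524, 0.04762, 0.33333, giving 1−D = 0.68934 (working shown to 5 dp, full precision carried).
Sample 2: N=177, proportions 0.0678, 0.0791, 0.0113, 0.0113, 0.07345, 0.75706, giving 1−D = 0.41035.
Difference = |0.68934 − 0.41035| = 0.27899, i.e. 0.279 to 3 decimal places.

0.279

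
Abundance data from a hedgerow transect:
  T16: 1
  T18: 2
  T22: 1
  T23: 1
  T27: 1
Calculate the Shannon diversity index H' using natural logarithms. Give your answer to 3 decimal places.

1.561

Total N = 1+2+1+1+1 = 6, so the proportions are 0.16667, 0.33333, 0.16667, 0.16667, 0.16667 (working shown to 5 dp, full precision carried).
Each pᵢ ln pᵢ term: 0.16667×(-1.79176)=-0.29863, 0.33333×(-1.09861)=-0.36620, 0.16667×(-1.79176)=-0.29863, 0.16667×(-1.79176)=-0.29863, 0.16667×(-1.79176)=-0.29863.
Sum = -1.56071, so H' = 1.561.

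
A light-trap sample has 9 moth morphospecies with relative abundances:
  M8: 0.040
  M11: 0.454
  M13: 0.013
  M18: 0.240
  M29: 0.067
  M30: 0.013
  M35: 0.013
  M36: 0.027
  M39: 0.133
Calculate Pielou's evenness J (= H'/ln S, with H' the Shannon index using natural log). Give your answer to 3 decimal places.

H' = −Σ pᵢ ln pᵢ = −((-0.12876) + (-0.35850) + (-0.05646) + (-0.34251) + (-0.18111) + (-0.05646) + (-0.05646) + (-0.09752) + (-0.26832)) = 1.54608 (working shown to 5 dp, full precision carried).
With S = 9 species, ln S = 2.19722, so J = 1.54608/2.19722 = 0.70365, i.e. 0.704 to 3 decimal places.

0.704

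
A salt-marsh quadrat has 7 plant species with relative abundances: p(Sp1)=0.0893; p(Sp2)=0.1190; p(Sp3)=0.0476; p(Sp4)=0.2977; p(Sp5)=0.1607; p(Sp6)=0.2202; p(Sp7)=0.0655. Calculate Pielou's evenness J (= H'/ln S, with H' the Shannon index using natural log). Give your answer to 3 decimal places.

H' = −Σ pᵢ ln pᵢ = −((-0.21573) + (-0.25331) + (-0.14494) + (-0.36071) + (-0.29379) + (-0.33321) + (-0.17853)) = 1.78023 (working shown to 5 dp, full precision carried).
With S = 7 species, ln S = 1.94591, so J = 1.78023/1.94591 = 0.91485, i.e. 0.915 to 3 decimal places.

0.915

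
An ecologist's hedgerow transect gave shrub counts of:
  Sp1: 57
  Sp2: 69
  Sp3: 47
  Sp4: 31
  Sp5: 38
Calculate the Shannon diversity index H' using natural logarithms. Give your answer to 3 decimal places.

Total N = 57+69+47+31+38 = 242, so the proportions are 0.23554, 0.28512, 0.19421, 0.1281, 0.15702 (working shown to 5 dp, full precision carried).
Each pᵢ ln pᵢ term: 0.23554×(-1.44589)=-0.34056, 0.28512×(-1.25483)=-0.35778, 0.19421×(-1.63879)=-0.31828, 0.1281×(-2.05495)=-0.26324, 0.15702×(-1.85135)=-0.29071.
Sum = -1.57057, so H' = 1.571.

1.571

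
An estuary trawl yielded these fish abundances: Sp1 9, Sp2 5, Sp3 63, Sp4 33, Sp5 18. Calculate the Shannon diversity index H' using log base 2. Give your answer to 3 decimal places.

1.858

Total N = 9+5+63+33+18 = 128, so the proportions are 0.07031, 0.03906, 0.49219, 0.25781, 0.14062 (working shown to 5 dp, full precision carried).
Each pᵢ log₂ pᵢ term: 0.07031×(-3.83007)=-0.26930, 0.03906×(-4.67807)=-0.18274, 0.49219×(-1.02272)=-0.50337, 0.25781×(-1.95561)=-0.50418, 0.14062×(-2.83007)=-0.39798.
Sum = -1.85757, so H' = 1.858.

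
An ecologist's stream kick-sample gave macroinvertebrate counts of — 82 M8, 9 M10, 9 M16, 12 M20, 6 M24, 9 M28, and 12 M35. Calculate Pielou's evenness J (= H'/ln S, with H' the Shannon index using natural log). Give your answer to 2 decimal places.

Total N = 82+9+9+12+6+9+12 = 139, so the proportions are 0.5899, 0.0647, 0.0647, 0.0863, 0.0432, 0.0647, 0.0863 (working shown to 4 dp, full precision carried).
H' = −Σ pᵢ ln pᵢ = −((-0.3113) + (-0.1772) + (-0.1772) + (-0.2115) + (-0.1357) + (-0.1772) + (-0.2115)) = 1.4016.
With S = 7 species, ln S = 1.9459, so J = 1.4016/1.9459 = 0.7203, i.e. 0.72 to 2 decimal places.

0.72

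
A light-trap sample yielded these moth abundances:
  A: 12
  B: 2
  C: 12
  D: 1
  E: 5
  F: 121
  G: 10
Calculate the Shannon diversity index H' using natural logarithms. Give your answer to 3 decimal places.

0.969

Total N = 12+2+12+1+5+121+10 = 163, so the proportions are 0.07362, 0.01227, 0.07362, 0.00613, 0.03067, 0.74233, 0.06135 (working shown to 5 dp, full precision carried).
Each pᵢ ln pᵢ term: 0.07362×(-2.60884)=-0.19206, 0.01227×(-4.40060)=-0.05400, 0.07362×(-2.60884)=-0.19206, 0.00613×(-5.09375)=-0.03125, 0.03067×(-3.48431)=-0.10688, 0.74233×(-0.29796)=-0.22118, 0.06135×(-2.79117)=-0.17124.
Sum = -0.96867, so H' = 0.969.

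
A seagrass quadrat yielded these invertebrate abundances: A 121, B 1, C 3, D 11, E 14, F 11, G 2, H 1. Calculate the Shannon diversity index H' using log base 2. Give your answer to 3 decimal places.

Total N = 121+1+3+11+14+11+2+1 = 164, so the proportions are 0.7378, 0.0061, 0.01829, 0.06707, 0.08537, 0.06707, 0.0122, 0.0061 (working shown to 5 dp, full precision carried).
Each pᵢ log₂ pᵢ term: 0.7378×(-0.43869)=-0.32367, 0.0061×(-7.35755)=-0.04486, 0.01829×(-5.77259)=-0.10560, 0.06707×(-3.89812)=-0.26146, 0.08537×(-3.55020)=-0.30307, 0.06707×(-3.89812)=-0.26146, 0.0122×(-6.35755)=-0.07753, 0.0061×(-7.35755)=-0.04486.
Sum = -1.42250, so H' = 1.423.

1.423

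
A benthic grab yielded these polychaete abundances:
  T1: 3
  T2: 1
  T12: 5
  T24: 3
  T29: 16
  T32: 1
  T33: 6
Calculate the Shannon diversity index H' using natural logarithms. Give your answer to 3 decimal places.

1.562

Total N = 3+1+5+3+16+1+6 = 35, so the proportions are 0.08571, 0.02857, 0.14286, 0.08571, 0.45714, 0.02857, 0.17143 (working shown to 5 dp, full precision carried).
Each pᵢ ln pᵢ term: 0.08571×(-2.45674)=-0.21058, 0.02857×(-3.55535)=-0.10158, 0.14286×(-1.94591)=-0.27799, 0.08571×(-2.45674)=-0.21058, 0.45714×(-0.78276)=-0.35783, 0.02857×(-3.55535)=-0.10158, 0.17143×(-1.76359)=-0.30233.
Sum = -1.56247, so H' = 1.562.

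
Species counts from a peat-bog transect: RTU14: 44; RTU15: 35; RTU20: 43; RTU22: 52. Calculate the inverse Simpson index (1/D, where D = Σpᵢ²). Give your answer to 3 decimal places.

Total N = 44+35+43+52 = 174, so the proportions are 0.2528736, 0.2011494, 0.2471264, 0.2988506 (working shown to 7 dp, full precision carried).
D = 0.2528736² + 0.2011494² + 0.2471264² + 0.2988506² = 0.0639450 + 0.0404611 + 0.0610715 + 0.0893117 = 0.2547893.
So 1/D = 3.92481, i.e. 3.925 to 3 decimal places.

3.925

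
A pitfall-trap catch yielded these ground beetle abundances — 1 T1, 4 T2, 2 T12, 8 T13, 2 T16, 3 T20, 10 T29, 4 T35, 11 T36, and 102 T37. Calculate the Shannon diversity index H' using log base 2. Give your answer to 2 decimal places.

1.75

Total N = 1+4+2+8+2+3+10+4+11+102 = 147, so the proportions are 0.0068, 0.0272, 0.0136, 0.0544, 0.0136, 0.0204, 0.068, 0.0272, 0.0748, 0.6939 (working shown to 4 dp, full precision carried).
Each pᵢ log₂ pᵢ term: 0.0068×(-7.1997)=-0.0490, 0.0272×(-5.1997)=-0.1415, 0.0136×(-6.1997)=-0.0843, 0.0544×(-4.1997)=-0.2286, 0.0136×(-6.1997)=-0.0843, 0.0204×(-5.6147)=-0.1146, 0.068×(-3.8777)=-0.2638, 0.0272×(-5.1997)=-0.1415, 0.0748×(-3.7402)=-0.2799, 0.6939×(-0.5272)=-0.3658.
Sum = -1.7533, so H' = 1.75.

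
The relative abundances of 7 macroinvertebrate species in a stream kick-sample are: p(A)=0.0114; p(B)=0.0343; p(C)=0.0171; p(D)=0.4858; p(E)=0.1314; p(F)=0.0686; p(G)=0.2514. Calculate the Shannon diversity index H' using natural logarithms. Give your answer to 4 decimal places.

Each pᵢ ln pᵢ term (working shown to 6 dp, full precision carried): 0.0114×(-4.474142)=-0.051005, 0.0343×(-3.372610)=-0.115681, 0.0171×(-4.068677)=-0.069574, 0.4858×(-0.721958)=-0.350727, 0.1314×(-2.029509)=-0.266678, 0.0686×(-2.679463)=-0.183811, 0.2514×(-1.380710)=-0.347110.
Sum = -1.384587, so H' = 1.3846.

1.3846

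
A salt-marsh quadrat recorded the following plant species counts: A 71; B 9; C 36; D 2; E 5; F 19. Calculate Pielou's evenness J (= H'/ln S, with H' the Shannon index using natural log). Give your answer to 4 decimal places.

0.7347

Total N = 71+9+36+2+5+19 = 142, so the proportions are 0.5, 0.06338, 0.253521, 0.014085, 0.035211, 0.133803 (working shown to 6 dp, full precision carried).
H' = −Σ pᵢ ln pᵢ = −((-0.346574) + (-0.174841) + (-0.347909) + (-0.060038) + (-0.117831) + (-0.269129)) = 1.316321.
With S = 6 species, ln S = 1.791759, so J = 1.316321/1.791759 = 0.734653, i.e. 0.7347 to 4 decimal places.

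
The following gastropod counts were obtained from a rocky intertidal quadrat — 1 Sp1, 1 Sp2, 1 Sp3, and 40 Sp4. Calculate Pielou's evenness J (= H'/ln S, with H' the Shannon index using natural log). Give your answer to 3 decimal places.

Total N = 1+1+1+40 = 43, so the proportions are 0.02326, 0.02326, 0.02326, 0.93023 (working shown to 5 dp, full precision carried).
H' = −Σ pᵢ ln pᵢ = −((-0.08747) + (-0.08747) + (-0.08747) + (-0.06728)) = 0.32968.
With S = 4 species, ln S = 1.38629, so J = 0.32968/1.38629 = 0.23782, i.e. 0.238 to 3 decimal places.

0.238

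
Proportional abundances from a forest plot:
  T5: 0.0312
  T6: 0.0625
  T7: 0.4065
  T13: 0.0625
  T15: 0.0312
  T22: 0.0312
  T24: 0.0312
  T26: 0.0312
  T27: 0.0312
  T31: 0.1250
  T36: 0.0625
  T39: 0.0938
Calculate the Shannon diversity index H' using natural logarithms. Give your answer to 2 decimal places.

2.02

Each pᵢ ln pᵢ term (working shown to 4 dp, full precision carried): 0.0312×(-3.4673)=-0.1082, 0.0625×(-2.7726)=-0.1733, 0.4065×(-0.9002)=-0.3659, 0.0625×(-2.7726)=-0.1733, 0.0312×(-3.4673)=-0.1082, 0.0312×(-3.4673)=-0.1082, 0.0312×(-3.4673)=-0.1082, 0.0312×(-3.4673)=-0.1082, 0.0312×(-3.4673)=-0.1082, 0.125×(-2.0794)=-0.2599, 0.0625×(-2.7726)=-0.1733, 0.0938×(-2.3666)=-0.2220.
Sum = -2.0168, so H' = 2.02.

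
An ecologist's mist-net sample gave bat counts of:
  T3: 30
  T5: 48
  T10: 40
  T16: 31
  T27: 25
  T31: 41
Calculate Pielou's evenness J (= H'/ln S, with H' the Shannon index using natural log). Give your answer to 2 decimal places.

0.99

Total N = 30+48+40+31+25+41 = 215, so the proportions are 0.1395, 0.2233, 0.186, 0.1442, 0.1163, 0.1907 (working shown to 4 dp, full precision carried).
H' = −Σ pᵢ ln pᵢ = −((-0.2748) + (-0.3348) + (-0.3129) + (-0.2792) + (-0.2502) + (-0.3160)) = 1.7679.
With S = 6 species, ln S = 1.7918, so J = 1.7679/1.7918 = 0.9867, i.e. 0.99 to 2 decimal places.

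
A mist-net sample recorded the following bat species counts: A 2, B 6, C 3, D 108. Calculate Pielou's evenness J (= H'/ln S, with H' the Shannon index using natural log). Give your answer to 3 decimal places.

Total N = 2+6+3+108 = 119, so the proportions are 0.01681, 0.05042, 0.02521, 0.90756 (working shown to 5 dp, full precision carried).
H' = −Σ pᵢ ln pᵢ = −((-0.06867) + (-0.15062) + (-0.09279) + (-0.08803)) = 0.40011.
With S = 4 species, ln S = 1.38629, so J = 0.40011/1.38629 = 0.28862, i.e. 0.289 to 3 decimal places.

0.289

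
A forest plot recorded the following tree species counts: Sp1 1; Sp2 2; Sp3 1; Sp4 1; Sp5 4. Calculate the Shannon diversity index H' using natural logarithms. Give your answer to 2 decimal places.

Total N = 1+2+1+1+4 = 9, so the proportions are 0.1111, 0.2222, 0.1111, 0.1111, 0.4444 (working shown to 4 dp, full precision carried).
Each pᵢ ln pᵢ term: 0.1111×(-2.1972)=-0.2441, 0.2222×(-1.5041)=-0.3342, 0.1111×(-2.1972)=-0.2441, 0.1111×(-2.1972)=-0.2441, 0.4444×(-0.8109)=-0.3604.
Sum = -1.4271, so H' = 1.43.

1.43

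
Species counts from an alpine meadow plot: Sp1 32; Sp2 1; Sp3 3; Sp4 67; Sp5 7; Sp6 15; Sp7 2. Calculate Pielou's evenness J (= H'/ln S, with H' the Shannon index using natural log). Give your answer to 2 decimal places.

0.66

Total N = 32+1+3+67+7+15+2 = 127, so the proportions are 0.252, 0.0079, 0.0236, 0.5276, 0.0551, 0.1181, 0.0157 (working shown to 4 dp, full precision carried).
H' = −Σ pᵢ ln pᵢ = −((-0.3473) + (-0.0381) + (-0.0885) + (-0.3374) + (-0.1597) + (-0.2523) + (-0.0654)) = 1.2887.
With S = 7 species, ln S = 1.9459, so J = 1.2887/1.9459 = 0.6623, i.e. 0.66 to 2 decimal places.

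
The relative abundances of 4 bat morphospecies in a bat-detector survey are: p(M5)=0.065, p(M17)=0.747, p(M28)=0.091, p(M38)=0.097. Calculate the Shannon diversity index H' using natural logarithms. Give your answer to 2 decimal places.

0.84

Each pᵢ ln pᵢ term (working shown to 4 dp, full precision carried): 0.065×(-2.7334)=-0.1777, 0.747×(-0.2917)=-0.2179, 0.091×(-2.3969)=-0.2181, 0.097×(-2.3330)=-0.2263.
Sum = -0.8400, so H' = 0.84.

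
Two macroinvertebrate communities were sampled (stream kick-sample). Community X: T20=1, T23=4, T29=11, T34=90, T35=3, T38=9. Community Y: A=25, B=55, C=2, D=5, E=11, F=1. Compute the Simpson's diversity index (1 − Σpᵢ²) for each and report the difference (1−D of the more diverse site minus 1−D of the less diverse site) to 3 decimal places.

0.210

Community X: N=118, proportions 0.008475, 0.033898, 0.09322, 0.762712, 0.025424, 0.076271, giving 1−D = 0.401896 (working shown to 6 dp, full precision carried).
Community Y: N=99, proportions 0.252525, 0.555556, 0.020202, 0.050505, 0.111111, 0.010101, giving 1−D = 0.612182.
Difference = |0.401896 − 0.612182| = 0.210286, i.e. 0.210 to 3 decimal places.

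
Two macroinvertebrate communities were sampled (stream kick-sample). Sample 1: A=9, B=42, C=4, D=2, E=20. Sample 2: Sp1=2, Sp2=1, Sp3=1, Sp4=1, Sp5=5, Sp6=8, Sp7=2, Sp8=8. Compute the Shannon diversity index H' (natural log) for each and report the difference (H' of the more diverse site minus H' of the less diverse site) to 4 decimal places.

0.5774

Sample 1: N=77, proportions 0.116883, 0.545455, 0.051948, 0.025974, 0.25974, giving H' = 1.180127 (working shown to 6 dp, full precision carried).
Sample 2: N=28, proportions 0.071429, 0.035714, 0.035714, 0.035714, 0.178571, 0.285714, 0.071429, 0.285714, giving H' = 1.757532.
Difference = |1.180127 − 1.757532| = 0.577405, i.e. 0.5774 to 4 decimal places.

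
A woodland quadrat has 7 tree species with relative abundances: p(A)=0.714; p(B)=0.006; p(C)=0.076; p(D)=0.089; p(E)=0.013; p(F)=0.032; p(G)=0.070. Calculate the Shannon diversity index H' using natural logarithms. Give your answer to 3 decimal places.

1.035

Each pᵢ ln pᵢ term (working shown to 5 dp, full precision carried): 0.714×(-0.33687)=-0.24053, 0.006×(-5.11600)=-0.03070, 0.076×(-2.57702)=-0.19585, 0.089×(-2.41912)=-0.21530, 0.013×(-4.34281)=-0.05646, 0.032×(-3.44202)=-0.11014, 0.07×(-2.65926)=-0.18615.
Sum = -1.03513, so H' = 1.035.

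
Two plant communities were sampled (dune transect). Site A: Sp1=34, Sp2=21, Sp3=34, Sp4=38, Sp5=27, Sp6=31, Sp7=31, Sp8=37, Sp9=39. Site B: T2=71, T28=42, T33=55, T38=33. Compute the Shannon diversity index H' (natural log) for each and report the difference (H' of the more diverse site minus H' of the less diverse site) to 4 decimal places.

Site A: N=292, proportions 0.116438, 0.071918, 0.116438, 0.130137, 0.092466, 0.106164, 0.106164, 0.126712, 0.133562, giving H' = 2.182461 (working shown to 6 dp, full precision carried).
Site B: N=201, proportions 0.353234, 0.208955, 0.273632, 0.164179, giving H' = 1.345989.
Difference = |2.182461 − 1.345989| = 0.836472, i.e. 0.8365 to 4 decimal places.

0.8365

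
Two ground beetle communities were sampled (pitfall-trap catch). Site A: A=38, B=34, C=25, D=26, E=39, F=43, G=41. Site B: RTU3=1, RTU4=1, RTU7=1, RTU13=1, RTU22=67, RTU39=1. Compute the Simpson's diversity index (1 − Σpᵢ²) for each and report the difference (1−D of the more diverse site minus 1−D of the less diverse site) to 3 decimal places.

Site A: N=246, proportions 0.15447, 0.13821, 0.10163, 0.10569, 0.15854, 0.1748, 0.16667, giving 1−D = 0.85207 (working shown to 5 dp, full precision carried).
Site B: N=72, proportions 0.01389, 0.01389, 0.01389, 0.01389, 0.93056, 0.01389, giving 1−D = 0.13310.
Difference = |0.85207 − 0.13310| = 0.71897, i.e. 0.719 to 3 decimal places.

0.719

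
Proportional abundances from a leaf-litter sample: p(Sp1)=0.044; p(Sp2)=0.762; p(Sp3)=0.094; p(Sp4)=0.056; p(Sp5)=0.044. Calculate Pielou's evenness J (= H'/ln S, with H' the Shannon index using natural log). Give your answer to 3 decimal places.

0.538

H' = −Σ pᵢ ln pᵢ = −((-0.13744) + (-0.20712) + (-0.22226) + (-0.16141) + (-0.13744)) = 0.86567 (working shown to 5 dp, full precision carried).
With S = 5 species, ln S = 1.60944, so J = 0.86567/1.60944 = 0.53787, i.e. 0.538 to 3 decimal places.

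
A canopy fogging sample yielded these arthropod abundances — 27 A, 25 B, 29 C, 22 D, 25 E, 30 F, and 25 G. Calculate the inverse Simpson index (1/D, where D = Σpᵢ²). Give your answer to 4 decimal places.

Total N = 27+25+29+22+25+30+25 = 183, so the proportions are 0.14754098, 0.13661202, 0.15846995, 0.12021858, 0.13661202, 0.16393443, 0.13661202 (working shown to 8 dp, full precision carried).
D = 0.14754098² + 0.13661202² + 0.15846995² + 0.12021858² + 0.13661202² + 0.16393443² + 0.13661202² = 0.02176834 + 0.01866284 + 0.02511272 + 0.01445251 + 0.01866284 + 0.02687450 + 0.01866284 = 0.14419660.
So 1/D = 6.934976, i.e. 6.9350 to 4 decimal places.

6.9350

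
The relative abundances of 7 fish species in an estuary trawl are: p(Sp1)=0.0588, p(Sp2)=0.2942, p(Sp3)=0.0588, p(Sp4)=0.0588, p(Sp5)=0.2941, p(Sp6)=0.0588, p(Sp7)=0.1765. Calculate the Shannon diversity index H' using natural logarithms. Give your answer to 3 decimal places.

Each pᵢ ln pᵢ term (working shown to 5 dp, full precision carried): 0.0588×(-2.83361)=-0.16662, 0.2942×(-1.22350)=-0.35995, 0.0588×(-2.83361)=-0.16662, 0.0588×(-2.83361)=-0.16662, 0.2941×(-1.22384)=-0.35993, 0.0588×(-2.83361)=-0.16662, 0.1765×(-1.73443)=-0.30613.
Sum = -1.69248, so H' = 1.692.

1.692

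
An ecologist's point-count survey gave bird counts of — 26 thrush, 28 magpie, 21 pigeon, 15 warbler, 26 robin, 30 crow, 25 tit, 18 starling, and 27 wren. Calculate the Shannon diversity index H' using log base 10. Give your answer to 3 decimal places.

0.946

Total N = 26+28+21+15+26+30+25+18+27 = 216, so the proportions are 0.12037, 0.12963, 0.09722, 0.06944, 0.12037, 0.13889, 0.11574, 0.08333, 0.125 (working shown to 5 dp, full precision carried).
Each pᵢ log₁₀ pᵢ term: 0.12037×(-0.91948)=-0.11068, 0.12963×(-0.88730)=-0.11502, 0.09722×(-1.01223)=-0.09841, 0.06944×(-1.15836)=-0.08044, 0.12037×(-0.91948)=-0.11068, 0.13889×(-0.85733)=-0.11907, 0.11574×(-0.93651)=-0.10839, 0.08333×(-1.07918)=-0.08993, 0.125×(-0.90309)=-0.11289.
Sum = -0.94551, so H' = 0.946.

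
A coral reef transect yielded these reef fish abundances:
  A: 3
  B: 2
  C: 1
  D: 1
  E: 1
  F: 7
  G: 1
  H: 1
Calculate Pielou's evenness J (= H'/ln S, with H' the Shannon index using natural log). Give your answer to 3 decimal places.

Total N = 3+2+1+1+1+7+1+1 = 17, so the proportions are 0.17647, 0.11765, 0.05882, 0.05882, 0.05882, 0.41176, 0.05882, 0.05882 (working shown to 5 dp, full precision carried).
H' = −Σ pᵢ ln pᵢ = −((-0.30611) + (-0.25177) + (-0.16666) + (-0.16666) + (-0.16666) + (-0.36536) + (-0.16666) + (-0.16666)) = 1.75654.
With S = 8 species, ln S = 2.07944, so J = 1.75654/2.07944 = 0.84472, i.e. 0.845 to 3 decimal places.

0.845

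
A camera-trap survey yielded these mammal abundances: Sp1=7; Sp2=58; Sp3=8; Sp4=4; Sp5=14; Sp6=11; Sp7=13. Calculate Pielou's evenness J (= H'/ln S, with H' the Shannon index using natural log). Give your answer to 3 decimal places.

Total N = 7+58+8+4+14+11+13 = 115, so the proportions are 0.06087, 0.50435, 0.06957, 0.03478, 0.12174, 0.09565, 0.11304 (working shown to 5 dp, full precision carried).
H' = −Σ pᵢ ln pᵢ = −((-0.17038) + (-0.34522) + (-0.18543) + (-0.11682) + (-0.25637) + (-0.22450) + (-0.24643)) = 1.54514.
With S = 7 species, ln S = 1.94591, so J = 1.54514/1.94591 = 0.79405, i.e. 0.794 to 3 decimal places.

0.794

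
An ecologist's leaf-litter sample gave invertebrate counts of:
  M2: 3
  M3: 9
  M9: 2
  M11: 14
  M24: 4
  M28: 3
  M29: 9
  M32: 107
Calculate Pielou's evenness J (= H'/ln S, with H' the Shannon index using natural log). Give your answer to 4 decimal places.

Total N = 3+9+2+14+4+3+9+107 = 151, so the proportions are 0.019868, 0.059603, 0.013245, 0.092715, 0.02649, 0.019868, 0.059603, 0.708609 (working shown to 6 dp, full precision carried).
H' = −Σ pᵢ ln pᵢ = −((-0.077854) + (-0.168083) + (-0.057273) + (-0.220497) + (-0.096185) + (-0.077854) + (-0.168083) + (-0.244081)) = 1.109911.
With S = 8 species, ln S = 2.079442, so J = 1.109911/2.079442 = 0.533754, i.e. 0.5338 to 4 decimal places.

0.5338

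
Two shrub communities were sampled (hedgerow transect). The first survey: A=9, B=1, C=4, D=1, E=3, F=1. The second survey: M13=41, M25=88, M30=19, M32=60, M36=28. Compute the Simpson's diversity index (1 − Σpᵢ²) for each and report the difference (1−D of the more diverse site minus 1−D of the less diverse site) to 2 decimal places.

0.05

The first survey: N=19, proportions 0.4737, 0.0526, 0.2105, 0.0526, 0.1579, 0.0526, giving 1−D = 0.6981 (working shown to 4 dp, full precision carried).
The second survey: N=236, proportions 0.1737, 0.3729, 0.0805, 0.2542, 0.1186, giving 1−D = 0.7456.
Difference = |0.6981 − 0.7456| = 0.0475, i.e. 0.05 to 2 decimal places.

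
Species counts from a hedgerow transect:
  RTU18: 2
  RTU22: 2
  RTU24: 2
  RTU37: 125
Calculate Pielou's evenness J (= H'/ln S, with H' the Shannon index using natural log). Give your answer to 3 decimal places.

Total N = 2+2+2+125 = 131, so the proportions are 0.01527, 0.01527, 0.01527, 0.9542 (working shown to 5 dp, full precision carried).
H' = −Σ pᵢ ln pᵢ = −((-0.06385) + (-0.06385) + (-0.06385) + (-0.04474)) = 0.23628.
With S = 4 species, ln S = 1.38629, so J = 0.23628/1.38629 = 0.17044, i.e. 0.170 to 3 decimal places.

0.170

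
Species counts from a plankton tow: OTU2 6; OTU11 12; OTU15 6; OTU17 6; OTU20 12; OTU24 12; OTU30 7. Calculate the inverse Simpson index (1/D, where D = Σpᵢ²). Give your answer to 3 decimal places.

Total N = 6+12+6+6+12+12+7 = 61, so the proportions are 0.0983607, 0.1967213, 0.0983607, 0.0983607, 0.1967213, 0.1967213, 0.1147541 (working shown to 7 dp, full precision carried).
D = 0.0983607² + 0.1967213² + 0.0983607² + 0.0983607² + 0.1967213² + 0.1967213² + 0.1147541² = 0.0096748 + 0.0386993 + 0.0096748 + 0.0096748 + 0.0386993 + 0.0386993 + 0.0131685 = 0.1582908.
So 1/D = 6.31749, i.e. 6.317 to 3 decimal places.

6.317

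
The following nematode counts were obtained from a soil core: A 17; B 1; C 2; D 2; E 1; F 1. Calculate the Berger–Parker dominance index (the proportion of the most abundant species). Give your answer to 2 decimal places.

0.71

Total N = 17+1+2+2+1+1 = 24, so the proportions are 0.7083, 0.0417, 0.0833, 0.0833, 0.0417, 0.0417 (working shown to 4 dp, full precision carried).
The largest proportion is 0.7083, i.e. d = 0.71 to 2 decimal places.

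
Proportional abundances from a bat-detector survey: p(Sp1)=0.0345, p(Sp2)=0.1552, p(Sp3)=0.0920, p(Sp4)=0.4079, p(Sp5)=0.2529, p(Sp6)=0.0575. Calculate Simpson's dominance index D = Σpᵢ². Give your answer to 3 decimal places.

0.267

D = 0.0345² + 0.1552² + 0.092² + 0.4079² + 0.2529² + 0.0575² = 0.00119 + 0.02409 + 0.00846 + 0.16638 + 0.06396 + 0.00331 = 0.26739 (working shown to 5 dp, full precision carried).
To 3 decimal places, D = 0.267.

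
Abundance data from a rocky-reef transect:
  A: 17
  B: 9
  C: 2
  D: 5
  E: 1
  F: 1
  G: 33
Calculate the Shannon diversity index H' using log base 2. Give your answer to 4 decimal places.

Total N = 17+9+2+5+1+1+33 = 68, so the proportions are 0.25, 0.132353, 0.029412, 0.073529, 0.014706, 0.014706, 0.485294 (working shown to 6 dp, full precision carried).
Each pᵢ log₂ pᵢ term: 0.25×(-2.000000)=-0.500000, 0.132353×(-2.917538)=-0.386145, 0.029412×(-5.087463)=-0.149631, 0.073529×(-3.765535)=-0.276878, 0.014706×(-6.087463)=-0.089522, 0.014706×(-6.087463)=-0.089522, 0.485294×(-1.043069)=-0.506195.
Sum = -1.997892, so H' = 1.9979.

1.9979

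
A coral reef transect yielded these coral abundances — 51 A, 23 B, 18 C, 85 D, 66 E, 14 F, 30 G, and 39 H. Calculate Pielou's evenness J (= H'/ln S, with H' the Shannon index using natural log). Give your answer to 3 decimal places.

0.923

Total N = 51+23+18+85+66+14+30+39 = 326, so the proportions are 0.15644, 0.07055, 0.05521, 0.26074, 0.20245, 0.04294, 0.09202, 0.11963 (working shown to 5 dp, full precision carried).
H' = −Σ pᵢ ln pᵢ = −((-0.29021) + (-0.18706) + (-0.15993) + (-0.35049) + (-0.32337) + (-0.13518) + (-0.21954) + (-0.25402)) = 1.91981.
With S = 8 species, ln S = 2.07944, so J = 1.91981/2.07944 = 0.92323, i.e. 0.923 to 3 decimal places.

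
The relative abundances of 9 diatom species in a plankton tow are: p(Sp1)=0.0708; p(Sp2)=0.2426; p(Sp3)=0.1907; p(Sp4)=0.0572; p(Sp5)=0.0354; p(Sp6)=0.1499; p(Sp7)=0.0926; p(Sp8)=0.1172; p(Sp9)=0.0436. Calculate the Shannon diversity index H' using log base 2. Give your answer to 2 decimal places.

2.92

Each pᵢ log₂ pᵢ term (working shown to 4 dp, full precision carried): 0.0708×(-3.8201)=-0.2705, 0.2426×(-2.0433)=-0.4957, 0.1907×(-2.3906)=-0.4559, 0.0572×(-4.1278)=-0.2361, 0.0354×(-4.8201)=-0.1706, 0.1499×(-2.7379)=-0.4104, 0.0926×(-3.4328)=-0.3179, 0.1172×(-3.0930)=-0.3625, 0.0436×(-4.5195)=-0.1971.
Sum = -2.9167, so H' = 2.92.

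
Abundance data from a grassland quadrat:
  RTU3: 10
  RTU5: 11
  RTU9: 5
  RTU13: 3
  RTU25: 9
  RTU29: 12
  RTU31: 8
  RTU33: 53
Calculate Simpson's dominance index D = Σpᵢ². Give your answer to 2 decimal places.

0.27

Total N = 10+11+5+3+9+12+8+53 = 111, so the proportions are 0.0901, 0.0991, 0.045, 0.027, 0.0811, 0.1081, 0.0721, 0.4775 (working shown to 4 dp, full precision carried).
D = 0.0901² + 0.0991² + 0.045² + 0.027² + 0.0811² + 0.1081² + 0.0721² + 0.4775² = 0.0081 + 0.0098 + 0.0020 + 0.0007 + 0.0066 + 0.0117 + 0.0052 + 0.2280 = 0.2721.
To 2 decimal places, D = 0.27.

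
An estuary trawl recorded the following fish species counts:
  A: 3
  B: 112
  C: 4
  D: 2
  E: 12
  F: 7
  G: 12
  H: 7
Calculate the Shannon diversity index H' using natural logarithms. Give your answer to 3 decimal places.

Total N = 3+112+4+2+12+7+12+7 = 159, so the proportions are 0.01887, 0.7044, 0.02516, 0.01258, 0.07547, 0.04403, 0.07547, 0.04403 (working shown to 5 dp, full precision carried).
Each pᵢ ln pᵢ term: 0.01887×(-3.97029)=-0.07491, 0.7044×(-0.35041)=-0.24683, 0.02516×(-3.68261)=-0.09264, 0.01258×(-4.37576)=-0.05504, 0.07547×(-2.58400)=-0.19502, 0.04403×(-3.12299)=-0.13749, 0.07547×(-2.58400)=-0.19502, 0.04403×(-3.12299)=-0.13749.
Sum = -1.13444, so H' = 1.134.

1.134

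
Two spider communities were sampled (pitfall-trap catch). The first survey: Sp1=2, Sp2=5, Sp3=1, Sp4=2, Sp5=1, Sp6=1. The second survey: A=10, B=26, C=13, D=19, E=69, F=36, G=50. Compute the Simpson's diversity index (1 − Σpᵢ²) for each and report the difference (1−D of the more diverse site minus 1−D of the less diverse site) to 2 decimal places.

0.05

The first survey: N=12, proportions 0.1667, 0.4167, 0.0833, 0.1667, 0.0833, 0.0833, giving 1−D = 0.7500 (working shown to 4 dp, full precision carried).
The second survey: N=223, proportions 0.0448, 0.1166, 0.0583, 0.0852, 0.3094, 0.1614, 0.2242, giving 1−D = 0.8017.
Difference = |0.7500 − 0.8017| = 0.0517, i.e. 0.05 to 2 decimal places.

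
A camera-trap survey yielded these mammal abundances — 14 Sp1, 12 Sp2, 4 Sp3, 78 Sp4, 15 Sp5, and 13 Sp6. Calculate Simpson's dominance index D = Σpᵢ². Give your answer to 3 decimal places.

0.369

Total N = 14+12+4+78+15+13 = 136, so the proportions are 0.102941, 0.088235, 0.029412, 0.573529, 0.110294, 0.095588 (working shown to 6 dp, full precision carried).
D = 0.102941² + 0.088235² + 0.029412² + 0.573529² + 0.110294² + 0.095588² = 0.010597 + 0.007785 + 0.000865 + 0.328936 + 0.012165 + 0.009137 = 0.369485.
To 3 decimal places, D = 0.369.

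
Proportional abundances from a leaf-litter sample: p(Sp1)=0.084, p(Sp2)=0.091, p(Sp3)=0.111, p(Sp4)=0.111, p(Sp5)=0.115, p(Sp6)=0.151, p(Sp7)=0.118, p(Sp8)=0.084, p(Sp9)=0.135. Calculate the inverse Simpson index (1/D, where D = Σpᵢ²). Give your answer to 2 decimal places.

D = 0.084² + 0.091² + 0.111² + 0.111² + 0.115² + 0.151² + 0.118² + 0.084² + 0.135² = 0.007056 + 0.008281 + 0.012321 + 0.012321 + 0.013225 + 0.022801 + 0.013924 + 0.007056 + 0.018225 = 0.115210 (working shown to 6 dp, full precision carried).
So 1/D = 8.6798, i.e. 8.68 to 2 decimal places.

8.68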